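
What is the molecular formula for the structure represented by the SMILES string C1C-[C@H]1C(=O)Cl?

Heavy atoms from the SMILES: 4 C, 1 Cl, 1 O.
Implicit hydrogens by atom environment:
  2 × C: 2 H each → 4
  1 × C: 1 H
  1 × C: no H
  1 × Cl: no H
  1 × O: no H
  Total hydrogens = 5.
Molecular formula: C4H5ClO

C4H5ClO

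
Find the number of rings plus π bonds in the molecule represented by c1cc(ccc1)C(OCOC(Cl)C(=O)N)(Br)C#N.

7

Molecular formula from the SMILES: C11H10BrClN2O3.
DoU = (2C + 2 + N − H − X)/2 = (2·11 + 2 + 2 − 10 − 2)/2 = 14/2 = 7.
(Structurally: 1 ring(s) + 6 π bond(s) = 7.)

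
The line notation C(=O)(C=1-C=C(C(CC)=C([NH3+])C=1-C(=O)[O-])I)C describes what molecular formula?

C11H12INO3

Heavy atoms from the SMILES: 11 C, 1 I, 1 N, 3 O.
Implicit hydrogens by atom environment:
  5 × C (aromatic): no H
  2 × C: 3 H each → 6
  2 × C: no H
  2 × O: no H
  1 × C: 2 H
  1 × C (aromatic): 1 H
  1 × I: no H
  1 × N (charge +1): 3 H
  1 × O (charge -1): no H
  Total hydrogens = 12.
Molecular formula: C11H12INO3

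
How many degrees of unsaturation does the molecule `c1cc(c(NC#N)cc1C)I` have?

6

Molecular formula from the SMILES: C8H7IN2.
DoU = (2C + 2 + N − H − X)/2 = (2·8 + 2 + 2 − 7 − 1)/2 = 12/2 = 6.
(Structurally: 1 ring(s) + 5 π bond(s) = 6.)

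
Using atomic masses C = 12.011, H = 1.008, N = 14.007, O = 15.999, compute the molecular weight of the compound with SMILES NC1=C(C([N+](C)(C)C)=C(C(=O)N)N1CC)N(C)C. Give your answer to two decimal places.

Molecular formula: C12H24N5O+.
M = 12×12.011 + 24×1.008 + 5×14.007 + 1×15.999 = 254.36 g/mol.

254.36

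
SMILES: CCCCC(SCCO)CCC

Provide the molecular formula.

C10H22OS

Heavy atoms from the SMILES: 10 C, 1 O, 1 S.
Implicit hydrogens by atom environment:
  7 × C: 2 H each → 14
  2 × C: 3 H each → 6
  1 × C: 1 H
  1 × O: 1 H
  1 × S: no H
  Total hydrogens = 22.
Molecular formula: C10H22OS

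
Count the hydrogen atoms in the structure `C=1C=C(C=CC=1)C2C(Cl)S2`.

7

Hydrogens are implicit in SMILES; fill each atom to its normal valence:
  5 × C (aromatic): 1 H each → 5
  2 × C: 1 H each → 2
  1 × C (aromatic): no H
  1 × Cl: no H
  1 × S: no H
  Total hydrogens = 7.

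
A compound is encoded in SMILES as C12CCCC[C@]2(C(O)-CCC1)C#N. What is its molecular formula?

C11H17NO

Heavy atoms from the SMILES: 11 C, 1 N, 1 O.
Implicit hydrogens by atom environment:
  7 × C: 2 H each → 14
  2 × C: 1 H each → 2
  2 × C: no H
  1 × N: no H
  1 × O: 1 H
  Total hydrogens = 17.
Molecular formula: C11H17NO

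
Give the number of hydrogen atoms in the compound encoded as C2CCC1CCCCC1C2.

18

Hydrogens are implicit in SMILES; fill each atom to its normal valence:
  8 × C: 2 H each → 16
  2 × C: 1 H each → 2
  Total hydrogens = 18.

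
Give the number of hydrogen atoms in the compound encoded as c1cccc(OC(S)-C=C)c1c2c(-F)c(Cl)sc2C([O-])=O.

9

Hydrogens are implicit in SMILES; fill each atom to its normal valence:
  6 × C (aromatic): no H
  4 × C (aromatic): 1 H each → 4
  2 × C: 1 H each → 2
  2 × O: no H
  1 × C: 2 H
  1 × C: no H
  1 × Cl: no H
  1 × F: no H
  1 × O (charge -1): no H
  1 × S: 1 H
  1 × S (aromatic): no H
  Total hydrogens = 9.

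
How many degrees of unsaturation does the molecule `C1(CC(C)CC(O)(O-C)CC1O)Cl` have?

Molecular formula from the SMILES: C9H17ClO3.
DoU = (2C + 2 + N − H − X)/2 = (2·9 + 2 + 0 − 17 − 1)/2 = 2/2 = 1.
(Structurally: 1 ring(s) + 0 π bond(s) = 1.)

1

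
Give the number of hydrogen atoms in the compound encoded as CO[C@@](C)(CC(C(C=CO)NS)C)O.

Hydrogens are implicit in SMILES; fill each atom to its normal valence:
  4 × C: 1 H each → 4
  3 × C: 3 H each → 9
  2 × O: 1 H each → 2
  1 × C: 2 H
  1 × C: no H
  1 × N: 1 H
  1 × O: no H
  1 × S: 1 H
  Total hydrogens = 19.

19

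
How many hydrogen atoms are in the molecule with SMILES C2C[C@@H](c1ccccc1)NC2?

13

Hydrogens are implicit in SMILES; fill each atom to its normal valence:
  5 × C (aromatic): 1 H each → 5
  3 × C: 2 H each → 6
  1 × C: 1 H
  1 × C (aromatic): no H
  1 × N: 1 H
  Total hydrogens = 13.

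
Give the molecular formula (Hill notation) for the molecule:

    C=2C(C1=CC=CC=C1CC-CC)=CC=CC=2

C16H18

Heavy atoms from the SMILES: 16 C.
Implicit hydrogens by atom environment:
  9 × C (aromatic): 1 H each → 9
  3 × C: 2 H each → 6
  3 × C (aromatic): no H
  1 × C: 3 H
  Total hydrogens = 18.
Molecular formula: C16H18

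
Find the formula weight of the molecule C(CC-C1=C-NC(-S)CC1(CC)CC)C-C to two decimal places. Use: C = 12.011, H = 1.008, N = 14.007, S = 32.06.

241.44

Molecular formula: C14H27NS.
M = 14×12.011 + 27×1.008 + 1×14.007 + 1×32.06 = 241.44 g/mol.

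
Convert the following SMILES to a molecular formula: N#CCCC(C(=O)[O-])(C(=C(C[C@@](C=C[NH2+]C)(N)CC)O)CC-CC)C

C19H33N3O3

Heavy atoms from the SMILES: 19 C, 3 N, 3 O.
Implicit hydrogens by atom environment:
  7 × C: 2 H each → 14
  6 × C: no H
  4 × C: 3 H each → 12
  2 × C: 1 H each → 2
  1 × N: 2 H
  1 × N (charge +1): 2 H
  1 × N: no H
  1 × O: 1 H
  1 × O: no H
  1 × O (charge -1): no H
  Total hydrogens = 33.
Molecular formula: C19H33N3O3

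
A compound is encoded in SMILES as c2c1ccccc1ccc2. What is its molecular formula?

Heavy atoms from the SMILES: 10 C.
Implicit hydrogens by atom environment:
  8 × C (aromatic): 1 H each → 8
  2 × C (aromatic): no H
  Total hydrogens = 8.
Molecular formula: C10H8

C10H8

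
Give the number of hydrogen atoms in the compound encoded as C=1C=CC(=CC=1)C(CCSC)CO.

16

Hydrogens are implicit in SMILES; fill each atom to its normal valence:
  5 × C (aromatic): 1 H each → 5
  3 × C: 2 H each → 6
  1 × C: 3 H
  1 × C: 1 H
  1 × C (aromatic): no H
  1 × O: 1 H
  1 × S: no H
  Total hydrogens = 16.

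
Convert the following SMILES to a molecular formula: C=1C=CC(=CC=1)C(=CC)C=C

C11H12

Heavy atoms from the SMILES: 11 C.
Implicit hydrogens by atom environment:
  5 × C (aromatic): 1 H each → 5
  2 × C: 1 H each → 2
  1 × C: 3 H
  1 × C: 2 H
  1 × C: no H
  1 × C (aromatic): no H
  Total hydrogens = 12.
Molecular formula: C11H12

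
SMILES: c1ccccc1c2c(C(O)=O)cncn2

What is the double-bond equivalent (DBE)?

9

Molecular formula from the SMILES: C11H8N2O2.
DoU = (2C + 2 + N − H − X)/2 = (2·11 + 2 + 2 − 8 − 0)/2 = 18/2 = 9.
(Structurally: 2 ring(s) + 7 π bond(s) = 9.)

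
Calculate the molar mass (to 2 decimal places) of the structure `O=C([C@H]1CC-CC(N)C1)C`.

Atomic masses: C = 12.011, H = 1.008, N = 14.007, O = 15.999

Molecular formula: C8H15NO.
M = 8×12.011 + 15×1.008 + 1×14.007 + 1×15.999 = 141.21 g/mol.

141.21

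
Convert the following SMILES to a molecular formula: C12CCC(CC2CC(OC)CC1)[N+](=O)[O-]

Heavy atoms from the SMILES: 11 C, 1 N, 3 O.
Implicit hydrogens by atom environment:
  6 × C: 2 H each → 12
  4 × C: 1 H each → 4
  2 × O: no H
  1 × C: 3 H
  1 × N (charge +1): no H
  1 × O (charge -1): no H
  Total hydrogens = 19.
Molecular formula: C11H19NO3

C11H19NO3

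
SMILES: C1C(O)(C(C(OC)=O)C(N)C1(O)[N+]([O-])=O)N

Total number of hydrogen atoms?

13

Hydrogens are implicit in SMILES; fill each atom to its normal valence:
  3 × C: no H
  3 × O: no H
  2 × C: 1 H each → 2
  2 × N: 2 H each → 4
  2 × O: 1 H each → 2
  1 × C: 3 H
  1 × C: 2 H
  1 × N (charge +1): no H
  1 × O (charge -1): no H
  Total hydrogens = 13.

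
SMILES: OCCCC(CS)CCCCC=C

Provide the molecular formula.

C11H22OS

Heavy atoms from the SMILES: 11 C, 1 O, 1 S.
Implicit hydrogens by atom environment:
  9 × C: 2 H each → 18
  2 × C: 1 H each → 2
  1 × O: 1 H
  1 × S: 1 H
  Total hydrogens = 22.
Molecular formula: C11H22OS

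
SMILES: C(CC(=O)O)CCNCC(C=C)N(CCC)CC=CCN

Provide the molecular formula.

C16H31N3O2

Heavy atoms from the SMILES: 16 C, 3 N, 2 O.
Implicit hydrogens by atom environment:
  10 × C: 2 H each → 20
  4 × C: 1 H each → 4
  1 × C: 3 H
  1 × C: no H
  1 × N: 2 H
  1 × N: 1 H
  1 × N: no H
  1 × O: 1 H
  1 × O: no H
  Total hydrogens = 31.
Molecular formula: C16H31N3O2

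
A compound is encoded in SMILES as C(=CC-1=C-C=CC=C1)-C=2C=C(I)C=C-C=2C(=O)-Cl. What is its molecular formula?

C15H10ClIO

Heavy atoms from the SMILES: 15 C, 1 Cl, 1 I, 1 O.
Implicit hydrogens by atom environment:
  8 × C (aromatic): 1 H each → 8
  4 × C (aromatic): no H
  2 × C: 1 H each → 2
  1 × C: no H
  1 × Cl: no H
  1 × I: no H
  1 × O: no H
  Total hydrogens = 10.
Molecular formula: C15H10ClIO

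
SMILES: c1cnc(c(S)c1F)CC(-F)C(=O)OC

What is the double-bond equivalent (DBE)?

Molecular formula from the SMILES: C9H9F2NO2S.
DoU = (2C + 2 + N − H − X)/2 = (2·9 + 2 + 1 − 9 − 2)/2 = 10/2 = 5.
(Structurally: 1 ring(s) + 4 π bond(s) = 5.)

5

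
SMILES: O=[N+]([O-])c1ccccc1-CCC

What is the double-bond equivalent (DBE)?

5

Molecular formula from the SMILES: C9H11NO2.
DoU = (2C + 2 + N − H − X)/2 = (2·9 + 2 + 1 − 11 − 0)/2 = 10/2 = 5.
(Structurally: 1 ring(s) + 4 π bond(s) = 5.)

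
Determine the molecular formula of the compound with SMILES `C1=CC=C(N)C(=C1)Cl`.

Heavy atoms from the SMILES: 6 C, 1 Cl, 1 N.
Implicit hydrogens by atom environment:
  4 × C (aromatic): 1 H each → 4
  2 × C (aromatic): no H
  1 × Cl: no H
  1 × N: 2 H
  Total hydrogens = 6.
Molecular formula: C6H6ClN

C6H6ClN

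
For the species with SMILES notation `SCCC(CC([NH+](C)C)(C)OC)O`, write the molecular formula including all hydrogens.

C9H22NO2S+

Heavy atoms from the SMILES: 9 C, 1 N, 2 O, 1 S.
Implicit hydrogens by atom environment:
  4 × C: 3 H each → 12
  3 × C: 2 H each → 6
  1 × C: 1 H
  1 × C: no H
  1 × N (charge +1): 1 H
  1 × O: 1 H
  1 × O: no H
  1 × S: 1 H
  Total hydrogens = 22.
Net charge +1.
Molecular formula: C9H22NO2S+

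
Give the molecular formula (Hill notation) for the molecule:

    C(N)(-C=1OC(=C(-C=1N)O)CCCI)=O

C8H11IN2O3

Heavy atoms from the SMILES: 8 C, 1 I, 2 N, 3 O.
Implicit hydrogens by atom environment:
  4 × C (aromatic): no H
  3 × C: 2 H each → 6
  2 × N: 2 H each → 4
  1 × C: no H
  1 × I: no H
  1 × O: 1 H
  1 × O (aromatic): no H
  1 × O: no H
  Total hydrogens = 11.
Molecular formula: C8H11IN2O3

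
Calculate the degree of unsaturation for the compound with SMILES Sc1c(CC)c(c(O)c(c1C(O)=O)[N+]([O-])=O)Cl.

6

Molecular formula from the SMILES: C9H8ClNO5S.
DoU = (2C + 2 + N − H − X)/2 = (2·9 + 2 + 1 − 8 − 1)/2 = 12/2 = 6.
(Structurally: 1 ring(s) + 5 π bond(s) = 6.)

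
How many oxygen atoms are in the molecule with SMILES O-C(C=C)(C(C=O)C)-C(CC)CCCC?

2

The symbol for oxygen appears 2 times in the SMILES.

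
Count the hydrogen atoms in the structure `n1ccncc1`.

4

Hydrogens are implicit in SMILES; fill each atom to its normal valence:
  4 × C (aromatic): 1 H each → 4
  2 × N (aromatic): no H
  Total hydrogens = 4.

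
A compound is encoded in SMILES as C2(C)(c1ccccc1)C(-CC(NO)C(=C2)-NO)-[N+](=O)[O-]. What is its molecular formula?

Heavy atoms from the SMILES: 13 C, 3 N, 4 O.
Implicit hydrogens by atom environment:
  5 × C (aromatic): 1 H each → 5
  3 × C: 1 H each → 3
  2 × C: no H
  2 × N: 1 H each → 2
  2 × O: 1 H each → 2
  1 × C: 3 H
  1 × C: 2 H
  1 × C (aromatic): no H
  1 × N (charge +1): no H
  1 × O: no H
  1 × O (charge -1): no H
  Total hydrogens = 17.
Molecular formula: C13H17N3O4

C13H17N3O4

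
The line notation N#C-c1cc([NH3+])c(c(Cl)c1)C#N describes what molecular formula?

Heavy atoms from the SMILES: 8 C, 1 Cl, 3 N.
Implicit hydrogens by atom environment:
  4 × C (aromatic): no H
  2 × C (aromatic): 1 H each → 2
  2 × C: no H
  2 × N: no H
  1 × Cl: no H
  1 × N (charge +1): 3 H
  Total hydrogens = 5.
Net charge +1.
Molecular formula: C8H5ClN3+

C8H5ClN3+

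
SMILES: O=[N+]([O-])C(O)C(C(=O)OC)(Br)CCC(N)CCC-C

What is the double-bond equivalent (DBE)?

Molecular formula from the SMILES: C11H21BrN2O5.
DoU = (2C + 2 + N − H − X)/2 = (2·11 + 2 + 2 − 21 − 1)/2 = 4/2 = 2.
(Structurally: 0 ring(s) + 2 π bond(s) = 2.)

2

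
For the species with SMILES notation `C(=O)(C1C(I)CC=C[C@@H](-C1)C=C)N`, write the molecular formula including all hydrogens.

C10H14INO

Heavy atoms from the SMILES: 10 C, 1 I, 1 N, 1 O.
Implicit hydrogens by atom environment:
  6 × C: 1 H each → 6
  3 × C: 2 H each → 6
  1 × C: no H
  1 × I: no H
  1 × N: 2 H
  1 × O: no H
  Total hydrogens = 14.
Molecular formula: C10H14INO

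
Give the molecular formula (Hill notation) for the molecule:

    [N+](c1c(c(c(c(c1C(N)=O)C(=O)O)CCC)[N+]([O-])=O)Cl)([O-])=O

C11H10ClN3O7

Heavy atoms from the SMILES: 11 C, 1 Cl, 3 N, 7 O.
Implicit hydrogens by atom environment:
  6 × C (aromatic): no H
  4 × O: no H
  2 × C: 2 H each → 4
  2 × C: no H
  2 × N (charge +1): no H
  2 × O (charge -1): no H
  1 × C: 3 H
  1 × Cl: no H
  1 × N: 2 H
  1 × O: 1 H
  Total hydrogens = 10.
Molecular formula: C11H10ClN3O7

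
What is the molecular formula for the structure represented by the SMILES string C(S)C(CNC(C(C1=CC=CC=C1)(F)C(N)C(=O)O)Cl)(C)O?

Heavy atoms from the SMILES: 14 C, 1 Cl, 1 F, 2 N, 3 O, 1 S.
Implicit hydrogens by atom environment:
  5 × C (aromatic): 1 H each → 5
  3 × C: no H
  2 × C: 2 H each → 4
  2 × C: 1 H each → 2
  2 × O: 1 H each → 2
  1 × C: 3 H
  1 × C (aromatic): no H
  1 × Cl: no H
  1 × F: no H
  1 × N: 2 H
  1 × N: 1 H
  1 × O: no H
  1 × S: 1 H
  Total hydrogens = 20.
Molecular formula: C14H20ClFN2O3S

C14H20ClFN2O3S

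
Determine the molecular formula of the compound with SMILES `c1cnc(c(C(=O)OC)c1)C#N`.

C8H6N2O2

Heavy atoms from the SMILES: 8 C, 2 N, 2 O.
Implicit hydrogens by atom environment:
  3 × C (aromatic): 1 H each → 3
  2 × C (aromatic): no H
  2 × C: no H
  2 × O: no H
  1 × C: 3 H
  1 × N (aromatic): no H
  1 × N: no H
  Total hydrogens = 6.
Molecular formula: C8H6N2O2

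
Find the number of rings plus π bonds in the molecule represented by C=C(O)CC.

1

Molecular formula from the SMILES: C4H8O.
DoU = (2C + 2 + N − H − X)/2 = (2·4 + 2 + 0 − 8 − 0)/2 = 2/2 = 1.
(Structurally: 0 ring(s) + 1 π bond(s) = 1.)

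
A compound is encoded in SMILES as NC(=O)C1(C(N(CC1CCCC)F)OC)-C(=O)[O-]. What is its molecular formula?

C11H18FN2O4-

Heavy atoms from the SMILES: 11 C, 1 F, 2 N, 4 O.
Implicit hydrogens by atom environment:
  4 × C: 2 H each → 8
  3 × C: no H
  3 × O: no H
  2 × C: 3 H each → 6
  2 × C: 1 H each → 2
  1 × F: no H
  1 × N: 2 H
  1 × N: no H
  1 × O (charge -1): no H
  Total hydrogens = 18.
Net charge -1.
Molecular formula: C11H18FN2O4-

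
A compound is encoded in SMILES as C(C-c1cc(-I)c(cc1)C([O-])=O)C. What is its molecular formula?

Heavy atoms from the SMILES: 10 C, 1 I, 2 O.
Implicit hydrogens by atom environment:
  3 × C (aromatic): 1 H each → 3
  3 × C (aromatic): no H
  2 × C: 2 H each → 4
  1 × C: 3 H
  1 × C: no H
  1 × I: no H
  1 × O: no H
  1 × O (charge -1): no H
  Total hydrogens = 10.
Net charge -1.
Molecular formula: C10H10IO2-

C10H10IO2-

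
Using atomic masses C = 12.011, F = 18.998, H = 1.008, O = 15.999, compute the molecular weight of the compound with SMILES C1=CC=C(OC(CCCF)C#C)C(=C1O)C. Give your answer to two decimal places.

222.26

Molecular formula: C13H15FO2.
M = 13×12.011 + 1×18.998 + 15×1.008 + 2×15.999 = 222.26 g/mol.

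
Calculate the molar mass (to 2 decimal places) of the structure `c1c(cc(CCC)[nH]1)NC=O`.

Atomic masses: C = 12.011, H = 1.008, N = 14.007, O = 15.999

152.20

Molecular formula: C8H12N2O.
M = 8×12.011 + 12×1.008 + 2×14.007 + 1×15.999 = 152.20 g/mol.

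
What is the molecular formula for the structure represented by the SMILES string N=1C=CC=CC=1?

Heavy atoms from the SMILES: 5 C, 1 N.
Implicit hydrogens by atom environment:
  5 × C (aromatic): 1 H each → 5
  1 × N (aromatic): no H
  Total hydrogens = 5.
Molecular formula: C5H5N

C5H5N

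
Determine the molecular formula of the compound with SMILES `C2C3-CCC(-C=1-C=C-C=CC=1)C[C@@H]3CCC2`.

C16H22

Heavy atoms from the SMILES: 16 C.
Implicit hydrogens by atom environment:
  7 × C: 2 H each → 14
  5 × C (aromatic): 1 H each → 5
  3 × C: 1 H each → 3
  1 × C (aromatic): no H
  Total hydrogens = 22.
Molecular formula: C16H22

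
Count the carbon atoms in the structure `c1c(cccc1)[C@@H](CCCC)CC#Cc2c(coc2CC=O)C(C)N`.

The symbol for carbon appears 22 times in the SMILES. Lowercase c denotes aromatic carbon and counts toward C.

22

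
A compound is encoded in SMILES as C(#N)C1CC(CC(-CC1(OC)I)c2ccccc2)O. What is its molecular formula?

C15H18INO2

Heavy atoms from the SMILES: 15 C, 1 I, 1 N, 2 O.
Implicit hydrogens by atom environment:
  5 × C (aromatic): 1 H each → 5
  3 × C: 2 H each → 6
  3 × C: 1 H each → 3
  2 × C: no H
  1 × C: 3 H
  1 × C (aromatic): no H
  1 × I: no H
  1 × N: no H
  1 × O: 1 H
  1 × O: no H
  Total hydrogens = 18.
Molecular formula: C15H18INO2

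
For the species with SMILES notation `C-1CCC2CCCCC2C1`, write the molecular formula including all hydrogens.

Heavy atoms from the SMILES: 10 C.
Implicit hydrogens by atom environment:
  8 × C: 2 H each → 16
  2 × C: 1 H each → 2
  Total hydrogens = 18.
Molecular formula: C10H18

C10H18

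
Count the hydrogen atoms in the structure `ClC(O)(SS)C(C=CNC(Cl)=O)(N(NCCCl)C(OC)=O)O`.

14

Hydrogens are implicit in SMILES; fill each atom to its normal valence:
  4 × C: no H
  3 × Cl: no H
  3 × O: no H
  2 × C: 2 H each → 4
  2 × C: 1 H each → 2
  2 × N: 1 H each → 2
  2 × O: 1 H each → 2
  1 × C: 3 H
  1 × N: no H
  1 × S: 1 H
  1 × S: no H
  Total hydrogens = 14.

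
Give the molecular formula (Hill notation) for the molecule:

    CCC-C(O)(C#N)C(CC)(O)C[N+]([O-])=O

Heavy atoms from the SMILES: 9 C, 2 N, 4 O.
Implicit hydrogens by atom environment:
  4 × C: 2 H each → 8
  3 × C: no H
  2 × C: 3 H each → 6
  2 × O: 1 H each → 2
  1 × N (charge +1): no H
  1 × N: no H
  1 × O: no H
  1 × O (charge -1): no H
  Total hydrogens = 16.
Molecular formula: C9H16N2O4

C9H16N2O4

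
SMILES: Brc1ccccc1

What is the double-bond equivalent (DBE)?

4

Molecular formula from the SMILES: C6H5Br.
DoU = (2C + 2 + N − H − X)/2 = (2·6 + 2 + 0 − 5 − 1)/2 = 8/2 = 4.
(Structurally: 1 ring(s) + 3 π bond(s) = 4.)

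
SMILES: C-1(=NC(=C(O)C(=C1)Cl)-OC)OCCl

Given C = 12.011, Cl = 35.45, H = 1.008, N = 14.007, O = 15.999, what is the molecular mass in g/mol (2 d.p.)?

Molecular formula: C7H7Cl2NO3.
M = 7×12.011 + 2×35.45 + 7×1.008 + 1×14.007 + 3×15.999 = 224.04 g/mol.

224.04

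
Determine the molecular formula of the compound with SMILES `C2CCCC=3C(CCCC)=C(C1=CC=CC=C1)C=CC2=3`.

C20H24

Heavy atoms from the SMILES: 20 C.
Implicit hydrogens by atom environment:
  7 × C: 2 H each → 14
  7 × C (aromatic): 1 H each → 7
  5 × C (aromatic): no H
  1 × C: 3 H
  Total hydrogens = 24.
Molecular formula: C20H24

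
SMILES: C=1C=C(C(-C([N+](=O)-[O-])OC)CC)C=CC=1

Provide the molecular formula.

C11H15NO3

Heavy atoms from the SMILES: 11 C, 1 N, 3 O.
Implicit hydrogens by atom environment:
  5 × C (aromatic): 1 H each → 5
  2 × C: 3 H each → 6
  2 × C: 1 H each → 2
  2 × O: no H
  1 × C: 2 H
  1 × C (aromatic): no H
  1 × N (charge +1): no H
  1 × O (charge -1): no H
  Total hydrogens = 15.
Molecular formula: C11H15NO3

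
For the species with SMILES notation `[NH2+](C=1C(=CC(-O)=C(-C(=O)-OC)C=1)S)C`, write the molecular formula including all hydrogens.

Heavy atoms from the SMILES: 9 C, 1 N, 3 O, 1 S.
Implicit hydrogens by atom environment:
  4 × C (aromatic): no H
  2 × C: 3 H each → 6
  2 × C (aromatic): 1 H each → 2
  2 × O: no H
  1 × C: no H
  1 × N (charge +1): 2 H
  1 × O: 1 H
  1 × S: 1 H
  Total hydrogens = 12.
Net charge +1.
Molecular formula: C9H12NO3S+

C9H12NO3S+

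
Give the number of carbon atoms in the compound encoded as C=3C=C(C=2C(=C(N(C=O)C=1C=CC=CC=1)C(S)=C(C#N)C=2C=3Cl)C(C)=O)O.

20

The symbol for carbon appears 20 times in the SMILES. (Cl is a single chlorine, not C + l.)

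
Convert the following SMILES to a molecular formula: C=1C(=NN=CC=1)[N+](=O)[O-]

Heavy atoms from the SMILES: 4 C, 3 N, 2 O.
Implicit hydrogens by atom environment:
  3 × C (aromatic): 1 H each → 3
  2 × N (aromatic): no H
  1 × C (aromatic): no H
  1 × N (charge +1): no H
  1 × O: no H
  1 × O (charge -1): no H
  Total hydrogens = 3.
Molecular formula: C4H3N3O2

C4H3N3O2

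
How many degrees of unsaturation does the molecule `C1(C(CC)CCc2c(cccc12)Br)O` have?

5

Molecular formula from the SMILES: C12H15BrO.
DoU = (2C + 2 + N − H − X)/2 = (2·12 + 2 + 0 − 15 − 1)/2 = 10/2 = 5.
(Structurally: 2 ring(s) + 3 π bond(s) = 5.)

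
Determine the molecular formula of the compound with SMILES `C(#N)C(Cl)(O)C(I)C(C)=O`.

C5H5ClINO2

Heavy atoms from the SMILES: 5 C, 1 Cl, 1 I, 1 N, 2 O.
Implicit hydrogens by atom environment:
  3 × C: no H
  1 × C: 3 H
  1 × C: 1 H
  1 × Cl: no H
  1 × I: no H
  1 × N: no H
  1 × O: 1 H
  1 × O: no H
  Total hydrogens = 5.
Molecular formula: C5H5ClINO2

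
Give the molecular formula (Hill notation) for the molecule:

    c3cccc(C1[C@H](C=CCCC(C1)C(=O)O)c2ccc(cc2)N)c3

C21H23NO2

Heavy atoms from the SMILES: 21 C, 1 N, 2 O.
Implicit hydrogens by atom environment:
  9 × C (aromatic): 1 H each → 9
  5 × C: 1 H each → 5
  3 × C: 2 H each → 6
  3 × C (aromatic): no H
  1 × C: no H
  1 × N: 2 H
  1 × O: 1 H
  1 × O: no H
  Total hydrogens = 23.
Molecular formula: C21H23NO2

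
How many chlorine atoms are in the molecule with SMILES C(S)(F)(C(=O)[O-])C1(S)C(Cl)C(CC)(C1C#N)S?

The symbol for chlorine appears 1 time in the SMILES.

1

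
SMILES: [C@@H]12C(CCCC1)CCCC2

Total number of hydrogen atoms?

Hydrogens are implicit in SMILES; fill each atom to its normal valence:
  8 × C: 2 H each → 16
  2 × C: 1 H each → 2
  Total hydrogens = 18.

18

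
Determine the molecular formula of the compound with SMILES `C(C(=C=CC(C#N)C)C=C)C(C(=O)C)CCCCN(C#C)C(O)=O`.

Heavy atoms from the SMILES: 19 C, 2 N, 3 O.
Implicit hydrogens by atom environment:
  6 × C: 2 H each → 12
  6 × C: no H
  5 × C: 1 H each → 5
  2 × C: 3 H each → 6
  2 × N: no H
  2 × O: no H
  1 × O: 1 H
  Total hydrogens = 24.
Molecular formula: C19H24N2O3

C19H24N2O3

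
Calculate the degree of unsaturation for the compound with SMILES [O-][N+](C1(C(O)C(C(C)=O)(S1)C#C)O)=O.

Molecular formula from the SMILES: C7H7NO5S.
DoU = (2C + 2 + N − H − X)/2 = (2·7 + 2 + 1 − 7 − 0)/2 = 10/2 = 5.
(Structurally: 1 ring(s) + 4 π bond(s) = 5.)

5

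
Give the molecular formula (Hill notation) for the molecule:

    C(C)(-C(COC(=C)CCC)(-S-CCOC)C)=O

C13H24O3S

Heavy atoms from the SMILES: 13 C, 3 O, 1 S.
Implicit hydrogens by atom environment:
  6 × C: 2 H each → 12
  4 × C: 3 H each → 12
  3 × C: no H
  3 × O: no H
  1 × S: no H
  Total hydrogens = 24.
Molecular formula: C13H24O3S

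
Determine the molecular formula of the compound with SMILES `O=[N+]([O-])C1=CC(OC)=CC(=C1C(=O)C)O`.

C9H9NO5

Heavy atoms from the SMILES: 9 C, 1 N, 5 O.
Implicit hydrogens by atom environment:
  4 × C (aromatic): no H
  3 × O: no H
  2 × C: 3 H each → 6
  2 × C (aromatic): 1 H each → 2
  1 × C: no H
  1 × N (charge +1): no H
  1 × O: 1 H
  1 × O (charge -1): no H
  Total hydrogens = 9.
Molecular formula: C9H9NO5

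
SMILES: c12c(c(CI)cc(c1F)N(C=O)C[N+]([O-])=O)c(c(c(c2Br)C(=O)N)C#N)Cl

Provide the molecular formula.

C15H8BrClFIN4O4

Heavy atoms from the SMILES: 1 Br, 15 C, 1 Cl, 1 F, 1 I, 4 N, 4 O.
Implicit hydrogens by atom environment:
  9 × C (aromatic): no H
  3 × O: no H
  2 × C: 2 H each → 4
  2 × C: no H
  2 × N: no H
  1 × Br: no H
  1 × C (aromatic): 1 H
  1 × C: 1 H
  1 × Cl: no H
  1 × F: no H
  1 × I: no H
  1 × N: 2 H
  1 × N (charge +1): no H
  1 × O (charge -1): no H
  Total hydrogens = 8.
Molecular formula: C15H8BrClFIN4O4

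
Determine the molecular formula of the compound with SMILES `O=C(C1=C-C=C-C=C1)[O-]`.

Heavy atoms from the SMILES: 7 C, 2 O.
Implicit hydrogens by atom environment:
  5 × C (aromatic): 1 H each → 5
  1 × C (aromatic): no H
  1 × C: no H
  1 × O: no H
  1 × O (charge -1): no H
  Total hydrogens = 5.
Net charge -1.
Molecular formula: C7H5O2-

C7H5O2-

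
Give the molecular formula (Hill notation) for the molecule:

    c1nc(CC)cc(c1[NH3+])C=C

C9H13N2+

Heavy atoms from the SMILES: 9 C, 2 N.
Implicit hydrogens by atom environment:
  3 × C (aromatic): no H
  2 × C: 2 H each → 4
  2 × C (aromatic): 1 H each → 2
  1 × C: 3 H
  1 × C: 1 H
  1 × N (charge +1): 3 H
  1 × N (aromatic): no H
  Total hydrogens = 13.
Net charge +1.
Molecular formula: C9H13N2+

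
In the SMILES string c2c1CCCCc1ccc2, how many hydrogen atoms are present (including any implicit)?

12

Hydrogens are implicit in SMILES; fill each atom to its normal valence:
  4 × C: 2 H each → 8
  4 × C (aromatic): 1 H each → 4
  2 × C (aromatic): no H
  Total hydrogens = 12.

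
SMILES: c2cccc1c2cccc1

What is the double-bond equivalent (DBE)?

Molecular formula from the SMILES: C10H8.
DoU = (2C + 2 + N − H − X)/2 = (2·10 + 2 + 0 − 8 − 0)/2 = 14/2 = 7.
(Structurally: 2 ring(s) + 5 π bond(s) = 7.)

7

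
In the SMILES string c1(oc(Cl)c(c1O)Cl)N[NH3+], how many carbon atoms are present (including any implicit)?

The symbol for carbon appears 4 times in the SMILES. Lowercase c denotes aromatic carbon and counts toward C.

4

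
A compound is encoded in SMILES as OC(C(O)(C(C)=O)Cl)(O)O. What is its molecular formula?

Heavy atoms from the SMILES: 4 C, 1 Cl, 5 O.
Implicit hydrogens by atom environment:
  4 × O: 1 H each → 4
  3 × C: no H
  1 × C: 3 H
  1 × Cl: no H
  1 × O: no H
  Total hydrogens = 7.
Molecular formula: C4H7ClO5

C4H7ClO5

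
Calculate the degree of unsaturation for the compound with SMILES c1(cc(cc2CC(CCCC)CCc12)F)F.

Molecular formula from the SMILES: C14H18F2.
DoU = (2C + 2 + N − H − X)/2 = (2·14 + 2 + 0 − 18 − 2)/2 = 10/2 = 5.
(Structurally: 2 ring(s) + 3 π bond(s) = 5.)

5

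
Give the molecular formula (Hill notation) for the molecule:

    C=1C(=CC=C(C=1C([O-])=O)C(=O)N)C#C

C10H6NO3-

Heavy atoms from the SMILES: 10 C, 1 N, 3 O.
Implicit hydrogens by atom environment:
  3 × C (aromatic): 1 H each → 3
  3 × C (aromatic): no H
  3 × C: no H
  2 × O: no H
  1 × C: 1 H
  1 × N: 2 H
  1 × O (charge -1): no H
  Total hydrogens = 6.
Net charge -1.
Molecular formula: C10H6NO3-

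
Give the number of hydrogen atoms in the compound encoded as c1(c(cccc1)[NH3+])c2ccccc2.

Hydrogens are implicit in SMILES; fill each atom to its normal valence:
  9 × C (aromatic): 1 H each → 9
  3 × C (aromatic): no H
  1 × N (charge +1): 3 H
  Total hydrogens = 12.

12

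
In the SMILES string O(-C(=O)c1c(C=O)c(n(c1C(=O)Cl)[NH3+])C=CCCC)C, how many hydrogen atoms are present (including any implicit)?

16

Hydrogens are implicit in SMILES; fill each atom to its normal valence:
  4 × C (aromatic): no H
  4 × O: no H
  3 × C: 1 H each → 3
  2 × C: 3 H each → 6
  2 × C: 2 H each → 4
  2 × C: no H
  1 × Cl: no H
  1 × N (charge +1): 3 H
  1 × N (aromatic): no H
  Total hydrogens = 16.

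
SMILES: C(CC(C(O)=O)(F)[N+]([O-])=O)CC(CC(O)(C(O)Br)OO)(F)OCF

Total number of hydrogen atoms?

Hydrogens are implicit in SMILES; fill each atom to its normal valence:
  5 × C: 2 H each → 10
  4 × C: no H
  4 × O: 1 H each → 4
  4 × O: no H
  3 × F: no H
  1 × Br: no H
  1 × C: 1 H
  1 × N (charge +1): no H
  1 × O (charge -1): no H
  Total hydrogens = 15.

15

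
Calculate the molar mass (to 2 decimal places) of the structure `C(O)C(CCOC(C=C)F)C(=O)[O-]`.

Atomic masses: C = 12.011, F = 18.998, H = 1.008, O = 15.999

191.18

Molecular formula: C8H12FO4-.
M = 8×12.011 + 1×18.998 + 12×1.008 + 4×15.999 = 191.18 g/mol.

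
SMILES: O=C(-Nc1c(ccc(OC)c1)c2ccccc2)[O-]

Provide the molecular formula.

Heavy atoms from the SMILES: 14 C, 1 N, 3 O.
Implicit hydrogens by atom environment:
  8 × C (aromatic): 1 H each → 8
  4 × C (aromatic): no H
  2 × O: no H
  1 × C: 3 H
  1 × C: no H
  1 × N: 1 H
  1 × O (charge -1): no H
  Total hydrogens = 12.
Net charge -1.
Molecular formula: C14H12NO3-

C14H12NO3-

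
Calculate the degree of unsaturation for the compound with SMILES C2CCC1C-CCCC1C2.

Molecular formula from the SMILES: C10H18.
DoU = (2C + 2 + N − H − X)/2 = (2·10 + 2 + 0 − 18 − 0)/2 = 4/2 = 2.
(Structurally: 2 ring(s) + 0 π bond(s) = 2.)

2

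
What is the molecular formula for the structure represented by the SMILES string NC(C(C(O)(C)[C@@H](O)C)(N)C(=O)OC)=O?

C8H16N2O5

Heavy atoms from the SMILES: 8 C, 2 N, 5 O.
Implicit hydrogens by atom environment:
  4 × C: no H
  3 × C: 3 H each → 9
  3 × O: no H
  2 × N: 2 H each → 4
  2 × O: 1 H each → 2
  1 × C: 1 H
  Total hydrogens = 16.
Molecular formula: C8H16N2O5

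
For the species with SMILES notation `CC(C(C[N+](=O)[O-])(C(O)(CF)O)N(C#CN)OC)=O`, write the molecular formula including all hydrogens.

C9H14FN3O6

Heavy atoms from the SMILES: 9 C, 1 F, 3 N, 6 O.
Implicit hydrogens by atom environment:
  5 × C: no H
  3 × O: no H
  2 × C: 3 H each → 6
  2 × C: 2 H each → 4
  2 × O: 1 H each → 2
  1 × F: no H
  1 × N: 2 H
  1 × N (charge +1): no H
  1 × N: no H
  1 × O (charge -1): no H
  Total hydrogens = 14.
Molecular formula: C9H14FN3O6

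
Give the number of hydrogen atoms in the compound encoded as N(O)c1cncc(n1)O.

Hydrogens are implicit in SMILES; fill each atom to its normal valence:
  2 × C (aromatic): 1 H each → 2
  2 × C (aromatic): no H
  2 × N (aromatic): no H
  2 × O: 1 H each → 2
  1 × N: 1 H
  Total hydrogens = 5.

5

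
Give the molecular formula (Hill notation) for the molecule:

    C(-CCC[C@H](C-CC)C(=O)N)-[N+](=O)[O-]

Heavy atoms from the SMILES: 9 C, 2 N, 3 O.
Implicit hydrogens by atom environment:
  6 × C: 2 H each → 12
  2 × O: no H
  1 × C: 3 H
  1 × C: 1 H
  1 × C: no H
  1 × N: 2 H
  1 × N (charge +1): no H
  1 × O (charge -1): no H
  Total hydrogens = 18.
Molecular formula: C9H18N2O3

C9H18N2O3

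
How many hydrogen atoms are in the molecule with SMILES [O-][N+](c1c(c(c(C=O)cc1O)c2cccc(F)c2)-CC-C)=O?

Hydrogens are implicit in SMILES; fill each atom to its normal valence:
  7 × C (aromatic): no H
  5 × C (aromatic): 1 H each → 5
  2 × C: 2 H each → 4
  2 × O: no H
  1 × C: 3 H
  1 × C: 1 H
  1 × F: no H
  1 × N (charge +1): no H
  1 × O: 1 H
  1 × O (charge -1): no H
  Total hydrogens = 14.

14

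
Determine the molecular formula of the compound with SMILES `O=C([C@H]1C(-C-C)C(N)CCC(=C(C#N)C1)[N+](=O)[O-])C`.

C13H19N3O3

Heavy atoms from the SMILES: 13 C, 3 N, 3 O.
Implicit hydrogens by atom environment:
  4 × C: 2 H each → 8
  4 × C: no H
  3 × C: 1 H each → 3
  2 × C: 3 H each → 6
  2 × O: no H
  1 × N: 2 H
  1 × N: no H
  1 × N (charge +1): no H
  1 × O (charge -1): no H
  Total hydrogens = 19.
Molecular formula: C13H19N3O3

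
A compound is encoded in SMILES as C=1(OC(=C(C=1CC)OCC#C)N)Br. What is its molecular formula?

C9H10BrNO2

Heavy atoms from the SMILES: 1 Br, 9 C, 1 N, 2 O.
Implicit hydrogens by atom environment:
  4 × C (aromatic): no H
  2 × C: 2 H each → 4
  1 × Br: no H
  1 × C: 3 H
  1 × C: 1 H
  1 × C: no H
  1 × N: 2 H
  1 × O (aromatic): no H
  1 × O: no H
  Total hydrogens = 10.
Molecular formula: C9H10BrNO2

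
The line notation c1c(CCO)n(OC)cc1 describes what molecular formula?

C7H11NO2

Heavy atoms from the SMILES: 7 C, 1 N, 2 O.
Implicit hydrogens by atom environment:
  3 × C (aromatic): 1 H each → 3
  2 × C: 2 H each → 4
  1 × C: 3 H
  1 × C (aromatic): no H
  1 × N (aromatic): no H
  1 × O: 1 H
  1 × O: no H
  Total hydrogens = 11.
Molecular formula: C7H11NO2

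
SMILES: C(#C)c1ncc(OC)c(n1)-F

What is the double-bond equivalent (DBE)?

Molecular formula from the SMILES: C7H5FN2O.
DoU = (2C + 2 + N − H − X)/2 = (2·7 + 2 + 2 − 5 − 1)/2 = 12/2 = 6.
(Structurally: 1 ring(s) + 5 π bond(s) = 6.)

6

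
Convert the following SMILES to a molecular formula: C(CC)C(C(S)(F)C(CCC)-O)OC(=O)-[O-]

C10H18FO4S-

Heavy atoms from the SMILES: 10 C, 1 F, 4 O, 1 S.
Implicit hydrogens by atom environment:
  4 × C: 2 H each → 8
  2 × C: 3 H each → 6
  2 × C: 1 H each → 2
  2 × C: no H
  2 × O: no H
  1 × F: no H
  1 × O: 1 H
  1 × O (charge -1): no H
  1 × S: 1 H
  Total hydrogens = 18.
Net charge -1.
Molecular formula: C10H18FO4S-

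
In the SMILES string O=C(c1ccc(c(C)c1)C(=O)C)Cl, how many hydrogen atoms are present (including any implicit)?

9

Hydrogens are implicit in SMILES; fill each atom to its normal valence:
  3 × C (aromatic): 1 H each → 3
  3 × C (aromatic): no H
  2 × C: 3 H each → 6
  2 × C: no H
  2 × O: no H
  1 × Cl: no H
  Total hydrogens = 9.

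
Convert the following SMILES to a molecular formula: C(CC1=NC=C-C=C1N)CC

C9H14N2

Heavy atoms from the SMILES: 9 C, 2 N.
Implicit hydrogens by atom environment:
  3 × C: 2 H each → 6
  3 × C (aromatic): 1 H each → 3
  2 × C (aromatic): no H
  1 × C: 3 H
  1 × N: 2 H
  1 × N (aromatic): no H
  Total hydrogens = 14.
Molecular formula: C9H14N2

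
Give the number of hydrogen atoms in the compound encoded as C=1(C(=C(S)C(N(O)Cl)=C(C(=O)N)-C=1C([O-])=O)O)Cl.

Hydrogens are implicit in SMILES; fill each atom to its normal valence:
  6 × C (aromatic): no H
  2 × C: no H
  2 × Cl: no H
  2 × O: 1 H each → 2
  2 × O: no H
  1 × N: 2 H
  1 × N: no H
  1 × O (charge -1): no H
  1 × S: 1 H
  Total hydrogens = 5.

5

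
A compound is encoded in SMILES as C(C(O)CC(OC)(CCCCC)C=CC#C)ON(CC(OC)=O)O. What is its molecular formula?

C17H29NO6

Heavy atoms from the SMILES: 17 C, 1 N, 6 O.
Implicit hydrogens by atom environment:
  7 × C: 2 H each → 14
  4 × C: 1 H each → 4
  4 × O: no H
  3 × C: 3 H each → 9
  3 × C: no H
  2 × O: 1 H each → 2
  1 × N: no H
  Total hydrogens = 29.
Molecular formula: C17H29NO6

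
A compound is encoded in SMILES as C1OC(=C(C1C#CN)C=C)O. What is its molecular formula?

Heavy atoms from the SMILES: 8 C, 1 N, 2 O.
Implicit hydrogens by atom environment:
  4 × C: no H
  2 × C: 2 H each → 4
  2 × C: 1 H each → 2
  1 × N: 2 H
  1 × O: 1 H
  1 × O: no H
  Total hydrogens = 9.
Molecular formula: C8H9NO2

C8H9NO2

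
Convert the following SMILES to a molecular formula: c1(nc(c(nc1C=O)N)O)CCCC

C9H13N3O2

Heavy atoms from the SMILES: 9 C, 3 N, 2 O.
Implicit hydrogens by atom environment:
  4 × C (aromatic): no H
  3 × C: 2 H each → 6
  2 × N (aromatic): no H
  1 × C: 3 H
  1 × C: 1 H
  1 × N: 2 H
  1 × O: 1 H
  1 × O: no H
  Total hydrogens = 13.
Molecular formula: C9H13N3O2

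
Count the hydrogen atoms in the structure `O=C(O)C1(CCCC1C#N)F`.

8

Hydrogens are implicit in SMILES; fill each atom to its normal valence:
  3 × C: 2 H each → 6
  3 × C: no H
  1 × C: 1 H
  1 × F: no H
  1 × N: no H
  1 × O: 1 H
  1 × O: no H
  Total hydrogens = 8.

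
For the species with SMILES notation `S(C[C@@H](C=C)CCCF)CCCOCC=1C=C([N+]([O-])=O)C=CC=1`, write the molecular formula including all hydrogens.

Heavy atoms from the SMILES: 17 C, 1 F, 1 N, 3 O, 1 S.
Implicit hydrogens by atom environment:
  9 × C: 2 H each → 18
  4 × C (aromatic): 1 H each → 4
  2 × C: 1 H each → 2
  2 × C (aromatic): no H
  2 × O: no H
  1 × F: no H
  1 × N (charge +1): no H
  1 × O (charge -1): no H
  1 × S: no H
  Total hydrogens = 24.
Molecular formula: C17H24FNO3S

C17H24FNO3S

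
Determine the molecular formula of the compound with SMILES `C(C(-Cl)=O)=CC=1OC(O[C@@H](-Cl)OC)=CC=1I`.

Heavy atoms from the SMILES: 9 C, 2 Cl, 1 I, 4 O.
Implicit hydrogens by atom environment:
  3 × C: 1 H each → 3
  3 × C (aromatic): no H
  3 × O: no H
  2 × Cl: no H
  1 × C: 3 H
  1 × C (aromatic): 1 H
  1 × C: no H
  1 × I: no H
  1 × O (aromatic): no H
  Total hydrogens = 7.
Molecular formula: C9H7Cl2IO4

C9H7Cl2IO4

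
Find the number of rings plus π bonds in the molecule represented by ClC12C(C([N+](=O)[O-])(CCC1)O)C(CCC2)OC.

3

Molecular formula from the SMILES: C11H18ClNO4.
DoU = (2C + 2 + N − H − X)/2 = (2·11 + 2 + 1 − 18 − 1)/2 = 6/2 = 3.
(Structurally: 2 ring(s) + 1 π bond(s) = 3.)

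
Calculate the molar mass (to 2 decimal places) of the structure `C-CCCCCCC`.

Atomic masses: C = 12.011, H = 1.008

Molecular formula: C8H18.
M = 8×12.011 + 18×1.008 = 114.23 g/mol.

114.23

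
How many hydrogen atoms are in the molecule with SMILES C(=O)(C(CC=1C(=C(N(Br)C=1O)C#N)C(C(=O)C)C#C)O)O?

11

Hydrogens are implicit in SMILES; fill each atom to its normal valence:
  4 × C (aromatic): no H
  4 × C: no H
  3 × C: 1 H each → 3
  3 × O: 1 H each → 3
  2 × O: no H
  1 × Br: no H
  1 × C: 3 H
  1 × C: 2 H
  1 × N (aromatic): no H
  1 × N: no H
  Total hydrogens = 11.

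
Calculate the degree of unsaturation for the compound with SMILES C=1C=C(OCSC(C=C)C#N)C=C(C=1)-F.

7

Molecular formula from the SMILES: C11H10FNOS.
DoU = (2C + 2 + N − H − X)/2 = (2·11 + 2 + 1 − 10 − 1)/2 = 14/2 = 7.
(Structurally: 1 ring(s) + 6 π bond(s) = 7.)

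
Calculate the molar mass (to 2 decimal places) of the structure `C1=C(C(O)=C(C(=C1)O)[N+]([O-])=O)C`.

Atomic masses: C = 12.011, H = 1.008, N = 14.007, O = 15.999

Molecular formula: C7H7NO4.
M = 7×12.011 + 7×1.008 + 1×14.007 + 4×15.999 = 169.14 g/mol.

169.14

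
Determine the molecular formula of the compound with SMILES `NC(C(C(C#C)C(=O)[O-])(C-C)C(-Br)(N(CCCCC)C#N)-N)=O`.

C15H22BrN4O3-

Heavy atoms from the SMILES: 1 Br, 15 C, 4 N, 3 O.
Implicit hydrogens by atom environment:
  6 × C: no H
  5 × C: 2 H each → 10
  2 × C: 3 H each → 6
  2 × C: 1 H each → 2
  2 × N: 2 H each → 4
  2 × N: no H
  2 × O: no H
  1 × Br: no H
  1 × O (charge -1): no H
  Total hydrogens = 22.
Net charge -1.
Molecular formula: C15H22BrN4O3-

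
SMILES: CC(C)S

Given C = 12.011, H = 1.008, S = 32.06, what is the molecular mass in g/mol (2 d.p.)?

76.16

Molecular formula: C3H8S.
M = 3×12.011 + 8×1.008 + 1×32.06 = 76.16 g/mol.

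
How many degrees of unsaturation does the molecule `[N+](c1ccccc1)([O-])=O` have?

5

Molecular formula from the SMILES: C6H5NO2.
DoU = (2C + 2 + N − H − X)/2 = (2·6 + 2 + 1 − 5 − 0)/2 = 10/2 = 5.
(Structurally: 1 ring(s) + 4 π bond(s) = 5.)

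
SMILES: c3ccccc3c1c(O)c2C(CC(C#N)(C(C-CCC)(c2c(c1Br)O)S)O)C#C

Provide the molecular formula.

Heavy atoms from the SMILES: 1 Br, 23 C, 1 N, 3 O, 1 S.
Implicit hydrogens by atom environment:
  7 × C (aromatic): no H
  5 × C (aromatic): 1 H each → 5
  4 × C: 2 H each → 8
  4 × C: no H
  3 × O: 1 H each → 3
  2 × C: 1 H each → 2
  1 × Br: no H
  1 × C: 3 H
  1 × N: no H
  1 × S: 1 H
  Total hydrogens = 22.
Molecular formula: C23H22BrNO3S

C23H22BrNO3S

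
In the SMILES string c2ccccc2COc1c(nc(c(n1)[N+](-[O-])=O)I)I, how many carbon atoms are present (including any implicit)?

The symbol for carbon appears 11 times in the SMILES. Lowercase c denotes aromatic carbon and counts toward C.

11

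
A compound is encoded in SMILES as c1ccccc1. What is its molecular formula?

Heavy atoms from the SMILES: 6 C.
Implicit hydrogens by atom environment:
  6 × C (aromatic): 1 H each → 6
  Total hydrogens = 6.
Molecular formula: C6H6

C6H6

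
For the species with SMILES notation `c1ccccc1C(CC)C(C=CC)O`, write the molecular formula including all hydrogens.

Heavy atoms from the SMILES: 13 C, 1 O.
Implicit hydrogens by atom environment:
  5 × C (aromatic): 1 H each → 5
  4 × C: 1 H each → 4
  2 × C: 3 H each → 6
  1 × C: 2 H
  1 × C (aromatic): no H
  1 × O: 1 H
  Total hydrogens = 18.
Molecular formula: C13H18O

C13H18O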